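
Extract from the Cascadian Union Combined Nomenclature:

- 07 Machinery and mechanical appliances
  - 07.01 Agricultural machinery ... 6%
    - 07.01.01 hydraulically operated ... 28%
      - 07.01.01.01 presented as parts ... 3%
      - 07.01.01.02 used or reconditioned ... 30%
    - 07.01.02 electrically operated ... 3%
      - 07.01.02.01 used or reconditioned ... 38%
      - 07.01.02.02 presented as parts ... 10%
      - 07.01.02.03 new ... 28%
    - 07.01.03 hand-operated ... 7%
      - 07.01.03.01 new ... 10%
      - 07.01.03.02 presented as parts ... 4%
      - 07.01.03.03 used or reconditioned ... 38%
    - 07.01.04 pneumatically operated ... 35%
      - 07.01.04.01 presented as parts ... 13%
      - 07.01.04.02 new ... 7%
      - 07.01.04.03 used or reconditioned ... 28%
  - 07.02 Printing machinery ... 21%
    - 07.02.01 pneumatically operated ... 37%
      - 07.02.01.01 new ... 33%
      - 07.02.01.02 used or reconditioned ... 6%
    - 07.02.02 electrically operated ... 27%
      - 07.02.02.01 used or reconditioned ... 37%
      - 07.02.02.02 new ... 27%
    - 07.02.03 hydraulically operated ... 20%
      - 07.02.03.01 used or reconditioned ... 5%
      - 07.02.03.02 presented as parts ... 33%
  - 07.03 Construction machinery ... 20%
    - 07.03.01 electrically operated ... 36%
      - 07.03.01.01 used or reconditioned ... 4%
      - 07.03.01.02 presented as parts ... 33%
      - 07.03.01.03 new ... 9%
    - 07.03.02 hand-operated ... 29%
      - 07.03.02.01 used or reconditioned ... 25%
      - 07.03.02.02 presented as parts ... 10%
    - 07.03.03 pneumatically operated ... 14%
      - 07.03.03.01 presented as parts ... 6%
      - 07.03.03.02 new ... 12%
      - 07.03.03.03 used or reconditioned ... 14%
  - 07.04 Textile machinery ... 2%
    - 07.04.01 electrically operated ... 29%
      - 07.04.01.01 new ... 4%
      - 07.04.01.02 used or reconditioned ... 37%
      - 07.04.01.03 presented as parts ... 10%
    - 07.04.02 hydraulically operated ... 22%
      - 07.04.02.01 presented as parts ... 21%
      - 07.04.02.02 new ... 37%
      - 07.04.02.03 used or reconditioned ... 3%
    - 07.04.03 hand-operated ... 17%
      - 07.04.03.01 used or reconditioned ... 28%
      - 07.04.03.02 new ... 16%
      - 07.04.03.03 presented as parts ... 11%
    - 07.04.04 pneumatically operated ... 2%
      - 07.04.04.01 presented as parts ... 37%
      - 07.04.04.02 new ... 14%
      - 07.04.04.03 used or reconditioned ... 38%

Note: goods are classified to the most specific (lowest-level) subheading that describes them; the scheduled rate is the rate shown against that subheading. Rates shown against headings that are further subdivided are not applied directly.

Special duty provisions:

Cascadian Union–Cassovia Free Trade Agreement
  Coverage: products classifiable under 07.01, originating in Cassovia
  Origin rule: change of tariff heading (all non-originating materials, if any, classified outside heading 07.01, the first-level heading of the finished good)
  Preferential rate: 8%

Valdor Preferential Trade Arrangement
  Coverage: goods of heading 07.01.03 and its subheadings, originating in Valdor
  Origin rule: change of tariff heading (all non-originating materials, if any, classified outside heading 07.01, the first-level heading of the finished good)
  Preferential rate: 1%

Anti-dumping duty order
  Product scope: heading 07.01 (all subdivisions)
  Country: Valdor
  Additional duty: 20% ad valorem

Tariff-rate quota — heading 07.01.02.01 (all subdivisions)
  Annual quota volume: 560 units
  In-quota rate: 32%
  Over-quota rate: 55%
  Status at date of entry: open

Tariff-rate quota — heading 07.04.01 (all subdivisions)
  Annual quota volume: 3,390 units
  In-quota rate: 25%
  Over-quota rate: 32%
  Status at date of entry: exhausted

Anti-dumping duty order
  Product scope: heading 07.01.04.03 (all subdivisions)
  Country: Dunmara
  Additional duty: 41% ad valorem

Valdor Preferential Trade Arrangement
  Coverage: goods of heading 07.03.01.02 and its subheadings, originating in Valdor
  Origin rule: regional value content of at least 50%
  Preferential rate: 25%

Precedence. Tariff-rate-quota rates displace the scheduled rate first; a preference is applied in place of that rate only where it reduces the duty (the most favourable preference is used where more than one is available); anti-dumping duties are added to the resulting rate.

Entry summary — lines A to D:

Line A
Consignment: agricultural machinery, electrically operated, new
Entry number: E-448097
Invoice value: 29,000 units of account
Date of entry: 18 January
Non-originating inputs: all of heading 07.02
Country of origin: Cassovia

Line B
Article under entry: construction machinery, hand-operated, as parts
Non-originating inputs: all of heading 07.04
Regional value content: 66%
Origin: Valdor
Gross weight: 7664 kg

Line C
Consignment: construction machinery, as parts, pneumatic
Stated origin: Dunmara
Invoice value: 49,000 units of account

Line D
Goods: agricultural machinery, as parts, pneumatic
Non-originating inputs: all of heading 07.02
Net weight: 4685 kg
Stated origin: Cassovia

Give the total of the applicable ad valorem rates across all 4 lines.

Line A: agricultural → 07.01; electrically operated → 07.01.02; new → 07.01.02.03. Scheduled 28%. Cassovia agreement on 07.01: CTH met → 8% available; preferential 8%. → 8%.
Line B: construction → 07.03; hand-operated → 07.03.02; as parts → 07.03.02.02. Scheduled 10%. Valdor agreement on 07.01.03: 07.03.02.02 not covered; Valdor agreement on 07.03.01.02: 07.03.02.02 not covered. → 10%.
Line C: construction → 07.03; pneumatic → 07.03.03; as parts → 07.03.03.01. Scheduled 6%. No special measure applies. → 6%.
Line D: agricultural → 07.01; pneumatic → 07.01.04; as parts → 07.01.04.01. Scheduled 13%. Cassovia agreement on 07.01: CTH met → 8% available; preferential 8%. → 8%.
Sum: 8% + 10% + 6% + 8% = 32%.

32%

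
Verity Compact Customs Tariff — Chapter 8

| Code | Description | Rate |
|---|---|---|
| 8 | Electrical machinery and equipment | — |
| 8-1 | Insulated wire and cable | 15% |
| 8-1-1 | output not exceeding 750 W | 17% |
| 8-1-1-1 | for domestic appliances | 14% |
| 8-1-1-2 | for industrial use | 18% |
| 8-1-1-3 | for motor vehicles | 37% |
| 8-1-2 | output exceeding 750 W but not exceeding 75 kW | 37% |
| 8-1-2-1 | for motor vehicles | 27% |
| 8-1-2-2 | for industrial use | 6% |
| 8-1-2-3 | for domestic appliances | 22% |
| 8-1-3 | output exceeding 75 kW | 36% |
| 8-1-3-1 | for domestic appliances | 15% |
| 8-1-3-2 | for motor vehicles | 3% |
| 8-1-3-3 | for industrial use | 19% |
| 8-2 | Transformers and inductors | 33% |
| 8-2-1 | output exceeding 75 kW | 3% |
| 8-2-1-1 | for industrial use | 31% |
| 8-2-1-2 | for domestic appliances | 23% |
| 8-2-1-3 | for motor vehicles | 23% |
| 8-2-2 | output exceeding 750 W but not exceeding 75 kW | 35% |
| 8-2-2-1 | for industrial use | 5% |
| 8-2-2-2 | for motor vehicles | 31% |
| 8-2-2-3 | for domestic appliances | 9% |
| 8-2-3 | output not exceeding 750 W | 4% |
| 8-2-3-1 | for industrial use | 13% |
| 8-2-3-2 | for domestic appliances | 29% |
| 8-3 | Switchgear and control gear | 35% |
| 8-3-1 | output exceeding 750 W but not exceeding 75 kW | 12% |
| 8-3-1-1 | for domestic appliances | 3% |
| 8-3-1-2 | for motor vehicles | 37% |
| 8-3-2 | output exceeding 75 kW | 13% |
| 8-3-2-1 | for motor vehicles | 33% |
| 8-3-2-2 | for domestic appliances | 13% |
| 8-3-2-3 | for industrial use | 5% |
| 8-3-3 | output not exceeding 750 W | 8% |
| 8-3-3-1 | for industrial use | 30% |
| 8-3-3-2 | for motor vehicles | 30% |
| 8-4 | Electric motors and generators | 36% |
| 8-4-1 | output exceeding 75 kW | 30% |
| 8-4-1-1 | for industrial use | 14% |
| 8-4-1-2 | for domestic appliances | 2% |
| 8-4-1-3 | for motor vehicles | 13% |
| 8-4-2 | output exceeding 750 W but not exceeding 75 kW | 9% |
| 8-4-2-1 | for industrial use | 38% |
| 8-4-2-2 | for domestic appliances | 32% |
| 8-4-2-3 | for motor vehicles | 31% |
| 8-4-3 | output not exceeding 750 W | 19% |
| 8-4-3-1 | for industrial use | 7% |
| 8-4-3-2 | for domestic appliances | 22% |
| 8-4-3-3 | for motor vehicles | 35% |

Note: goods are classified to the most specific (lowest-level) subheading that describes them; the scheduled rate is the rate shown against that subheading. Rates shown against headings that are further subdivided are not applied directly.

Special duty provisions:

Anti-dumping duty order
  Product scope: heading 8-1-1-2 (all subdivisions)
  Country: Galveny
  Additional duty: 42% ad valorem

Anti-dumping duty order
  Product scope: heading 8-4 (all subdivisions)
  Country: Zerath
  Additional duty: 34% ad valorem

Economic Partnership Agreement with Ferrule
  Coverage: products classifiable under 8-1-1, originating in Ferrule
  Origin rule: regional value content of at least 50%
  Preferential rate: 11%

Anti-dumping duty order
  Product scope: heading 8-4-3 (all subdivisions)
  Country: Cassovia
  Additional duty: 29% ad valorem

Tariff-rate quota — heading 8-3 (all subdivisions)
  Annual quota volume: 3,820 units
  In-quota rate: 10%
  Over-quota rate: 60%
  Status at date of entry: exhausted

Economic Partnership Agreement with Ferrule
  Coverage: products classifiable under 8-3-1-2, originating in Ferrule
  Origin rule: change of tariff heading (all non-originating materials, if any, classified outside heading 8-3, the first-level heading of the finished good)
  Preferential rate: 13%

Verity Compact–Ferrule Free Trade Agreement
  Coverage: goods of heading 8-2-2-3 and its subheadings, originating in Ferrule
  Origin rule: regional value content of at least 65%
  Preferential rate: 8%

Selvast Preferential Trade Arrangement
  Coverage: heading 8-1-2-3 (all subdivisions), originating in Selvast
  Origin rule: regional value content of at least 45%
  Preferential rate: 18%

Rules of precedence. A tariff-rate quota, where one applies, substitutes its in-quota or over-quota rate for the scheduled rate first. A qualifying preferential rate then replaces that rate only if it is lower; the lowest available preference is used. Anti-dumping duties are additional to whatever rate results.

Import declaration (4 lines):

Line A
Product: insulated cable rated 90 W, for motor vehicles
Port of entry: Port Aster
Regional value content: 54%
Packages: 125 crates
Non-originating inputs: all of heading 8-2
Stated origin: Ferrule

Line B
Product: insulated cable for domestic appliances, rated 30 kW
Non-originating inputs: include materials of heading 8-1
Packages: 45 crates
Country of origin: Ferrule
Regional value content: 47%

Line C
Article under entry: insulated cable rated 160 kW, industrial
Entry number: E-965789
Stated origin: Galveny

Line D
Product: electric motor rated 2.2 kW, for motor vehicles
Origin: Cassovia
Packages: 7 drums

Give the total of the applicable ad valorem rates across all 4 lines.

Line A: insulated cable → 8-1; rated 90 W → 8-1-1; for motor vehicles → 8-1-1-3. Scheduled 37%. Ferrule agreement on 8-1-1: RVC ≥ 50% → 11% available; Ferrule agreement on 8-3-1-2: 8-1-1-3 not covered; Ferrule agreement on 8-2-2-3: 8-1-1-3 not covered; preferential 11%. → 11%.
Line B: insulated cable → 8-1; rated 30 kW → 8-1-2; for domestic appliances → 8-1-2-3. Scheduled 22%. Ferrule agreement on 8-1-1: 8-1-2-3 not covered; Ferrule agreement on 8-3-1-2: 8-1-2-3 not covered; Ferrule agreement on 8-2-2-3: 8-1-2-3 not covered. → 22%.
Line C: insulated cable → 8-1; rated 160 kW → 8-1-3; industrial → 8-1-3-3. Scheduled 19%. No special measure applies. → 19%.
Line D: electric motor → 8-4; rated 2.2 kW → 8-4-2; for motor vehicles → 8-4-2-3. Scheduled 31%. No special measure applies. → 31%.
Sum: 11% + 22% + 19% + 31% = 83%.

83%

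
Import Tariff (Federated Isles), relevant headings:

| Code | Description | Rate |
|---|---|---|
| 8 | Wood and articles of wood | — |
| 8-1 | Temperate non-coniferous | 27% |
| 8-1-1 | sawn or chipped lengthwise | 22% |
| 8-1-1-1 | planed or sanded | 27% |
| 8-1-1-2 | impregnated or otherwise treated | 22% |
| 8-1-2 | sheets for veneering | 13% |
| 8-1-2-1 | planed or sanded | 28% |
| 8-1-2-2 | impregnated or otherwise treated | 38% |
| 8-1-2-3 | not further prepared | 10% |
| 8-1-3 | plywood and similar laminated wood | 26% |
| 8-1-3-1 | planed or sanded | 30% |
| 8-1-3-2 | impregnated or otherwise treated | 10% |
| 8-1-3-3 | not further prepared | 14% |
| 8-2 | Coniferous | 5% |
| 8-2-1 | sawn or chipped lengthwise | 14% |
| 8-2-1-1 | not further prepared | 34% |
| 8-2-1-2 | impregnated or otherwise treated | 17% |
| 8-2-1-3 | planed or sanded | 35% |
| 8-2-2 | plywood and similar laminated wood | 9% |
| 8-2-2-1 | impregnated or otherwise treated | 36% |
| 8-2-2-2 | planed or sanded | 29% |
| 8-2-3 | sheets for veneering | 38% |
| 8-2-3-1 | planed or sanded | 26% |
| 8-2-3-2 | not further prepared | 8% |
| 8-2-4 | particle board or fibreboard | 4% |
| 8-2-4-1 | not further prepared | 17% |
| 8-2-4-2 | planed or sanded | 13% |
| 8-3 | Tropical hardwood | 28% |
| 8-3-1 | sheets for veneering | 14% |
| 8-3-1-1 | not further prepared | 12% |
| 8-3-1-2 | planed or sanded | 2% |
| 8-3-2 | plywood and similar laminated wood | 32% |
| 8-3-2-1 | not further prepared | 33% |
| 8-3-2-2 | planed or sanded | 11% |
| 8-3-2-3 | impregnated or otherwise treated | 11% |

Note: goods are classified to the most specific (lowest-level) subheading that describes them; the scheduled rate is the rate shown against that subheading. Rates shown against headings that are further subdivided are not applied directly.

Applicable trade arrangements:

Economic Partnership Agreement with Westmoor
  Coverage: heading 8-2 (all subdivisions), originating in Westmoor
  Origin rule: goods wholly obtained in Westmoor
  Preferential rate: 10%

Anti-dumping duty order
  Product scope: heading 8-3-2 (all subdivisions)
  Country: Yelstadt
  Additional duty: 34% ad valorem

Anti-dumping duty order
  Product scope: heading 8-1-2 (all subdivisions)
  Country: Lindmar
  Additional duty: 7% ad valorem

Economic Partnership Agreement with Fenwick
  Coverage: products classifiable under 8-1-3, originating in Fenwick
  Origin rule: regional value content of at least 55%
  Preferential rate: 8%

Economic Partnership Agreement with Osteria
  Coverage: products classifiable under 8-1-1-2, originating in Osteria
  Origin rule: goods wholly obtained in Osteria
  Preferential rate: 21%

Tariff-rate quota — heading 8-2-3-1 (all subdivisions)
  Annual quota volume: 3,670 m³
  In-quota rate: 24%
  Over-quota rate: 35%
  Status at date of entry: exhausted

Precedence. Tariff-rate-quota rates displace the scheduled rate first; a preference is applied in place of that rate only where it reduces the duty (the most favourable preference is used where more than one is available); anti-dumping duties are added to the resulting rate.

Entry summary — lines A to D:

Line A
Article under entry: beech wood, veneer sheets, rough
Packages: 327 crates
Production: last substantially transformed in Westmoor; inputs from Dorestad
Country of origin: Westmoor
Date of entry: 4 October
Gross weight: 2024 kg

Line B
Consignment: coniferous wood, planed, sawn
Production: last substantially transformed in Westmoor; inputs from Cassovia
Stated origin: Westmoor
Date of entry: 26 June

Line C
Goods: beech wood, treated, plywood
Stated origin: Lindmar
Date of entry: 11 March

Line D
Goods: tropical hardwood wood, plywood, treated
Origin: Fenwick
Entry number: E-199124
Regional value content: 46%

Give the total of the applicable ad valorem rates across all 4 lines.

66%

Line A: beech → 8-1; veneer sheets → 8-1-2; rough → 8-1-2-3. Scheduled 10%. Westmoor agreement on 8-2: 8-1-2-3 not covered. → 10%.
Line B: coniferous → 8-2; sawn → 8-2-1; planed → 8-2-1-3. Scheduled 35%. Westmoor agreement on 8-2: not wholly obtained. → 35%.
Line C: beech → 8-1; plywood → 8-1-3; treated → 8-1-3-2. Scheduled 10%. No special measure applies. → 10%.
Line D: tropical hardwood → 8-3; plywood → 8-3-2; treated → 8-3-2-3. Scheduled 11%. Fenwick agreement on 8-1-3: 8-3-2-3 not covered. → 11%.
Sum: 10% + 35% + 10% + 11% = 66%.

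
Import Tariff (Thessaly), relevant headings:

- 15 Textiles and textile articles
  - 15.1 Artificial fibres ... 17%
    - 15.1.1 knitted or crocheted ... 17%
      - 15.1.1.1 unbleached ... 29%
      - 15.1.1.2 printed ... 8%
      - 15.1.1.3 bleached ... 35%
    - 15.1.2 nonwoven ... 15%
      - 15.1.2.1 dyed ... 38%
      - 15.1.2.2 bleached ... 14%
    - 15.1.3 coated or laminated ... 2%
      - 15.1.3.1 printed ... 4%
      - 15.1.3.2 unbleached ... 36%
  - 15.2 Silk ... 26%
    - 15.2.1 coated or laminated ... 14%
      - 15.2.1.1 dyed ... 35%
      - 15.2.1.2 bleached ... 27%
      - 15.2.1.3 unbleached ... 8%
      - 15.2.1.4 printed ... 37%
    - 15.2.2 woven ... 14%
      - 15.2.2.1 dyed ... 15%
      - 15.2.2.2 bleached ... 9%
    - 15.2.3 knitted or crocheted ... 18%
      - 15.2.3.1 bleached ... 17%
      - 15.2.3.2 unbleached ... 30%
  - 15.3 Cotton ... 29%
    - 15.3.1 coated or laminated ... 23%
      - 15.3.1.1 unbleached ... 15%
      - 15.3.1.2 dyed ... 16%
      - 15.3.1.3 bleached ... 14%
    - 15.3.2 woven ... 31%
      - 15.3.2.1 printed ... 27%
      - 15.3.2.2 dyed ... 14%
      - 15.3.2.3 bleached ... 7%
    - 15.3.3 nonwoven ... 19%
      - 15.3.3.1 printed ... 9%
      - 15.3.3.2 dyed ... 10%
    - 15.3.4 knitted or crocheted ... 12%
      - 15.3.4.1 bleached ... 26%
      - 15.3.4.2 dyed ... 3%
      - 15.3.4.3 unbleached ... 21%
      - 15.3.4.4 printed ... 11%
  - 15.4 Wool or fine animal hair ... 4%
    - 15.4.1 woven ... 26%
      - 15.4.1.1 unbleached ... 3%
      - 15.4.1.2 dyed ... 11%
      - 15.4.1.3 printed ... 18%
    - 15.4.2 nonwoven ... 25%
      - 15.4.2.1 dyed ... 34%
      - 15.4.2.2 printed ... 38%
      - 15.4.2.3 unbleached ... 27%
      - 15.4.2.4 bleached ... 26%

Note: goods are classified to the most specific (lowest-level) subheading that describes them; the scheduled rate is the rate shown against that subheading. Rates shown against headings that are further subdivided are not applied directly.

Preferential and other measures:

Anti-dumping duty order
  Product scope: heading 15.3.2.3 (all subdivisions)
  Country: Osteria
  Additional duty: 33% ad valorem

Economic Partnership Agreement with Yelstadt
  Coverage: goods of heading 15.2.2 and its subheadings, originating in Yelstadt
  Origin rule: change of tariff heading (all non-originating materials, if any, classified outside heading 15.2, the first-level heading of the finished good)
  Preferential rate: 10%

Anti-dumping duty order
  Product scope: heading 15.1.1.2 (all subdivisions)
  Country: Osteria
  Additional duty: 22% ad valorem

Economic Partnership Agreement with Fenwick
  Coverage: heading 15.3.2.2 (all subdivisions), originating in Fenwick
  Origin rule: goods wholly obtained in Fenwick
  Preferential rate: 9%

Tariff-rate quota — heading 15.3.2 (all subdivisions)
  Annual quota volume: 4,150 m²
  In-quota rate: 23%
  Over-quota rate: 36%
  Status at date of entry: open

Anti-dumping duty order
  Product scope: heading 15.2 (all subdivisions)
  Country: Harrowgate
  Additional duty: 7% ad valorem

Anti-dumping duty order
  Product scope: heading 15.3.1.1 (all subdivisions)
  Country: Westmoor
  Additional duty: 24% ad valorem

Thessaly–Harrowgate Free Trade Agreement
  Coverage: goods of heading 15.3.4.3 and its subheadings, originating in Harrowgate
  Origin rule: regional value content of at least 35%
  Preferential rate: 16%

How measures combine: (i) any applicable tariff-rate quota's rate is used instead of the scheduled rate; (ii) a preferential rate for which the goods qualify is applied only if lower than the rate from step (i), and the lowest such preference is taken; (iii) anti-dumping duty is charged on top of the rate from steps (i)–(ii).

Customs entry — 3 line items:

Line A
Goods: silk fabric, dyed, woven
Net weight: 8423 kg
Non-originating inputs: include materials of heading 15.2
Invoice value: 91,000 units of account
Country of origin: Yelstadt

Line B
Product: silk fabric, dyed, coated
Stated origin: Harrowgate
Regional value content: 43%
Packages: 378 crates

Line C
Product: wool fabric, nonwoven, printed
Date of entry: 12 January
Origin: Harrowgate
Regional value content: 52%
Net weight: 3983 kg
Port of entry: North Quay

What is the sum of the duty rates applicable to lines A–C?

Line A: silk → 15.2; woven → 15.2.2; dyed → 15.2.2.1. Scheduled 15%. Yelstadt agreement on 15.2.2: CTH not met. → 15%.
Line B: silk → 15.2; coated → 15.2.1; dyed → 15.2.1.1. Scheduled 35%. Harrowgate agreement on 15.3.4.3: 15.2.1.1 not covered; anti-dumping (Harrowgate, 15.2): +7%; total 35% + 7% = 42%. → 42%.
Line C: wool → 15.4; nonwoven → 15.4.2; printed → 15.4.2.2. Scheduled 38%. Harrowgate agreement on 15.3.4.3: 15.4.2.2 not covered. → 38%.
Sum: 15% + 42% + 38% = 95%.

95%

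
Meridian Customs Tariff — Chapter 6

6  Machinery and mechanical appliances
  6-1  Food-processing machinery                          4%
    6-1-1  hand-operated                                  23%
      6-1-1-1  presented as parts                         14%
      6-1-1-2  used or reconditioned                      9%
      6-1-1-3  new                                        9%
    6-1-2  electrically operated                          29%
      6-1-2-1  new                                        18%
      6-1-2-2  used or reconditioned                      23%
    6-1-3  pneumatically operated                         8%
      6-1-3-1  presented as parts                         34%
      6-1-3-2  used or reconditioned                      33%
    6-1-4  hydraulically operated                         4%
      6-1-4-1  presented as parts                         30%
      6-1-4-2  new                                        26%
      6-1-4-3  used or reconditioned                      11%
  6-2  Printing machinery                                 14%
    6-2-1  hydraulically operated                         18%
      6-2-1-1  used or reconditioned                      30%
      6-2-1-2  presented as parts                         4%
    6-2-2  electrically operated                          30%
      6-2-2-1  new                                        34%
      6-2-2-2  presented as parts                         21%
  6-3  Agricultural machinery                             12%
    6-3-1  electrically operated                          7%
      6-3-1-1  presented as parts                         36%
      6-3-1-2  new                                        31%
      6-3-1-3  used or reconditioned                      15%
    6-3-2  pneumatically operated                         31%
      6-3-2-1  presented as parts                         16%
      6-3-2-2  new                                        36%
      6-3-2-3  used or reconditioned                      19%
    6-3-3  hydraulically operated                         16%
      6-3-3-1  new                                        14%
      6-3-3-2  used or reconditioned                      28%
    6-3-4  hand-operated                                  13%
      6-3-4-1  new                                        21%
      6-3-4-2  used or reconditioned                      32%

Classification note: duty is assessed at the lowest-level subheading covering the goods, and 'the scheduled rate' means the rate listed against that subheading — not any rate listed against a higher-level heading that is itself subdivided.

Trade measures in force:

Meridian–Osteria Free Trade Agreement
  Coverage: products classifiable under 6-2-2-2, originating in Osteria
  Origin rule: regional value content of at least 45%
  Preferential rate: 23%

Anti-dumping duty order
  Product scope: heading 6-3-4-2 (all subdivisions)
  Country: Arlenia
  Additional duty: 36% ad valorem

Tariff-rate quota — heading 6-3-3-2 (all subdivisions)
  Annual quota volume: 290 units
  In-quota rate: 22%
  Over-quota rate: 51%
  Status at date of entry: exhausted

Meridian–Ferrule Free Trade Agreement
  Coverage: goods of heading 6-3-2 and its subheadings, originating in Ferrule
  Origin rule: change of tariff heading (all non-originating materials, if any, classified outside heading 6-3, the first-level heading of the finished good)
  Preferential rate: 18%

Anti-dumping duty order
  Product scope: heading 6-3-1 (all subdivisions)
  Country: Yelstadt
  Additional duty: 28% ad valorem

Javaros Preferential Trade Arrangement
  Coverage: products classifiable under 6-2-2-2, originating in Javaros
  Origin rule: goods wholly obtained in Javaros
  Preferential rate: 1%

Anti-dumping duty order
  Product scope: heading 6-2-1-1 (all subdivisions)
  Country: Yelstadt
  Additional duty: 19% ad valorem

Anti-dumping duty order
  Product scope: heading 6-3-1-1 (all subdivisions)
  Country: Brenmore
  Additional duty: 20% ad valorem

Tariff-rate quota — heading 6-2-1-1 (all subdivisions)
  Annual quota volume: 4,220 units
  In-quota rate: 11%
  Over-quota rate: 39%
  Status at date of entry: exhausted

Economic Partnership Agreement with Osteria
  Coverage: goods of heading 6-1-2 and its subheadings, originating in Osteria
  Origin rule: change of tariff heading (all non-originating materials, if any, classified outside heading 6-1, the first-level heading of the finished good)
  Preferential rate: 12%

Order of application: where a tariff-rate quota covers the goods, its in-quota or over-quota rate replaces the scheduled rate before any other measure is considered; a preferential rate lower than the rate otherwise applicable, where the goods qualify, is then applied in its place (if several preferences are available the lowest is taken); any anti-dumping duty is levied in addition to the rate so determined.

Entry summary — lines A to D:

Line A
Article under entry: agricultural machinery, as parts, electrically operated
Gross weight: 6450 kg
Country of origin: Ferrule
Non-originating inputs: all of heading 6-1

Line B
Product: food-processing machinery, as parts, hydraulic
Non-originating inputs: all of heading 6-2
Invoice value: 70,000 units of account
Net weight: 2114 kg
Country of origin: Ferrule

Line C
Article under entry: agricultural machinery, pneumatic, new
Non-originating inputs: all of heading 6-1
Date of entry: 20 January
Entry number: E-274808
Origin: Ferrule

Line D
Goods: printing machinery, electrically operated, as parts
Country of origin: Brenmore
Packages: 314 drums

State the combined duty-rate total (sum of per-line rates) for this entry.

105%

Line A: agricultural → 6-3; electrically operated → 6-3-1; as parts → 6-3-1-1. Scheduled 36%. Ferrule agreement on 6-3-2: 6-3-1-1 not covered. → 36%.
Line B: food-processing → 6-1; hydraulic → 6-1-4; as parts → 6-1-4-1. Scheduled 30%. Ferrule agreement on 6-3-2: 6-1-4-1 not covered. → 30%.
Line C: agricultural → 6-3; pneumatic → 6-3-2; new → 6-3-2-2. Scheduled 36%. Ferrule agreement on 6-3-2: CTH met → 18% available; preferential 18%. → 18%.
Line D: printing → 6-2; electrically operated → 6-2-2; as parts → 6-2-2-2. Scheduled 21%. No special measure applies. → 21%.
Sum: 36% + 30% + 18% + 21% = 105%.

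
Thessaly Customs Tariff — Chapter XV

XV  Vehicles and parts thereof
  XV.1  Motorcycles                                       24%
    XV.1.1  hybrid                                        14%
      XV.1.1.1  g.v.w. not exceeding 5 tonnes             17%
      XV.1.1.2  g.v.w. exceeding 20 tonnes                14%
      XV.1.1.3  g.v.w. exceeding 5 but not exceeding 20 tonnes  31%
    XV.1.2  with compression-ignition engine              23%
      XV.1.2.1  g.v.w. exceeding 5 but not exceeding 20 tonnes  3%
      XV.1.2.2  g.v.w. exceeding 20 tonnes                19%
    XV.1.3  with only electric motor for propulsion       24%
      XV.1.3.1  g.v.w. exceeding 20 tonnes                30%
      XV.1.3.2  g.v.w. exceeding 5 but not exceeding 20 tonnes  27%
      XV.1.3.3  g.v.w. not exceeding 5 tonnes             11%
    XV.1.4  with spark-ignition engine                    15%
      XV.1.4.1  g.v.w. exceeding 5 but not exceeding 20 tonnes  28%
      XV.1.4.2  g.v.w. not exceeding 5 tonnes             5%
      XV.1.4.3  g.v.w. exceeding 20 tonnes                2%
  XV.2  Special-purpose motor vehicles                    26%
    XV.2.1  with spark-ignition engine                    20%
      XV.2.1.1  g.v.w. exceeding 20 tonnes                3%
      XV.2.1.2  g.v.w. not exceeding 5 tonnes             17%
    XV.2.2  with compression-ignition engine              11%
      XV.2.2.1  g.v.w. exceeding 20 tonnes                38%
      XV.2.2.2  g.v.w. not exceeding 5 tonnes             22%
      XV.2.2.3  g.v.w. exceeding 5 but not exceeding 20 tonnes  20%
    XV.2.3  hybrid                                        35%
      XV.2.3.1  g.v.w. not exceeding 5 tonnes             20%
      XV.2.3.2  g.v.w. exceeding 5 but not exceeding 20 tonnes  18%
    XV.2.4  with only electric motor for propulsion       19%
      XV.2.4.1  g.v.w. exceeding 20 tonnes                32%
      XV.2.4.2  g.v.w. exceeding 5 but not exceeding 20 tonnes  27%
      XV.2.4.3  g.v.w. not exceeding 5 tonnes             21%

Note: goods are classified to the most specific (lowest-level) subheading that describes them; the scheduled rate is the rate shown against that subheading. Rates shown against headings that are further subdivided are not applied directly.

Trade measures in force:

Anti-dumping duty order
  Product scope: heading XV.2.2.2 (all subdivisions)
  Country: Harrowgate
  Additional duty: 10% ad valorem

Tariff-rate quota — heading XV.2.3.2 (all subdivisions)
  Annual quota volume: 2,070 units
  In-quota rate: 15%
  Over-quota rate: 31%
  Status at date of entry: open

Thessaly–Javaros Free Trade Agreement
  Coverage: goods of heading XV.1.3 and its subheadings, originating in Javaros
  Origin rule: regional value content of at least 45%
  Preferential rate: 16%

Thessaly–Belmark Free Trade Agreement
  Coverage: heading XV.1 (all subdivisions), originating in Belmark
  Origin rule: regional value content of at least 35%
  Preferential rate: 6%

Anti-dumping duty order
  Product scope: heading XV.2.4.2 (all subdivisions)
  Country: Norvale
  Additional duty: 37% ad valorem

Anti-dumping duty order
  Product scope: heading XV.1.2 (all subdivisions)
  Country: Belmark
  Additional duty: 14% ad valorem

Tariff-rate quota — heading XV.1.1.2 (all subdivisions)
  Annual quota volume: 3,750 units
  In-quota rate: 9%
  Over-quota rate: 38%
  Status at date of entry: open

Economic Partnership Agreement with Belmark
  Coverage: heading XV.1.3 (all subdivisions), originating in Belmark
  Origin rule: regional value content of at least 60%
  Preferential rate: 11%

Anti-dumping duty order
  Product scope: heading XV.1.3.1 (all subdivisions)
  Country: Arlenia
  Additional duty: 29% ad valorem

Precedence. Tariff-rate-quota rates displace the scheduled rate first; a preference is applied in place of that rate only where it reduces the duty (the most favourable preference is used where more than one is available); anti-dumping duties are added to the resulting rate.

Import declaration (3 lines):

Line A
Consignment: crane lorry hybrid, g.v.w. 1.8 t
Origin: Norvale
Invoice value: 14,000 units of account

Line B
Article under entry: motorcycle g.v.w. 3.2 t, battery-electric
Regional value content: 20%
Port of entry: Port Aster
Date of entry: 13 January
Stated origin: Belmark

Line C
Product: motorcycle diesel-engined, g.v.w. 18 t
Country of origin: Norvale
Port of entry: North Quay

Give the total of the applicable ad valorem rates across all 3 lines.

Line A: crane lorry → XV.2; hybrid → XV.2.3; g.v.w. 1.8 t → XV.2.3.1. Scheduled 20%. No special measure applies. → 20%.
Line B: motorcycle → XV.1; battery-electric → XV.1.3; g.v.w. 3.2 t → XV.1.3.3. Scheduled 11%. Belmark agreement on XV.1: RVC < 35%; Belmark agreement on XV.1.3: RVC < 60%. → 11%.
Line C: motorcycle → XV.1; diesel-engined → XV.1.2; g.v.w. 18 t → XV.1.2.1. Scheduled 3%. No special measure applies. → 3%.
Sum: 20% + 11% + 3% = 34%.

34%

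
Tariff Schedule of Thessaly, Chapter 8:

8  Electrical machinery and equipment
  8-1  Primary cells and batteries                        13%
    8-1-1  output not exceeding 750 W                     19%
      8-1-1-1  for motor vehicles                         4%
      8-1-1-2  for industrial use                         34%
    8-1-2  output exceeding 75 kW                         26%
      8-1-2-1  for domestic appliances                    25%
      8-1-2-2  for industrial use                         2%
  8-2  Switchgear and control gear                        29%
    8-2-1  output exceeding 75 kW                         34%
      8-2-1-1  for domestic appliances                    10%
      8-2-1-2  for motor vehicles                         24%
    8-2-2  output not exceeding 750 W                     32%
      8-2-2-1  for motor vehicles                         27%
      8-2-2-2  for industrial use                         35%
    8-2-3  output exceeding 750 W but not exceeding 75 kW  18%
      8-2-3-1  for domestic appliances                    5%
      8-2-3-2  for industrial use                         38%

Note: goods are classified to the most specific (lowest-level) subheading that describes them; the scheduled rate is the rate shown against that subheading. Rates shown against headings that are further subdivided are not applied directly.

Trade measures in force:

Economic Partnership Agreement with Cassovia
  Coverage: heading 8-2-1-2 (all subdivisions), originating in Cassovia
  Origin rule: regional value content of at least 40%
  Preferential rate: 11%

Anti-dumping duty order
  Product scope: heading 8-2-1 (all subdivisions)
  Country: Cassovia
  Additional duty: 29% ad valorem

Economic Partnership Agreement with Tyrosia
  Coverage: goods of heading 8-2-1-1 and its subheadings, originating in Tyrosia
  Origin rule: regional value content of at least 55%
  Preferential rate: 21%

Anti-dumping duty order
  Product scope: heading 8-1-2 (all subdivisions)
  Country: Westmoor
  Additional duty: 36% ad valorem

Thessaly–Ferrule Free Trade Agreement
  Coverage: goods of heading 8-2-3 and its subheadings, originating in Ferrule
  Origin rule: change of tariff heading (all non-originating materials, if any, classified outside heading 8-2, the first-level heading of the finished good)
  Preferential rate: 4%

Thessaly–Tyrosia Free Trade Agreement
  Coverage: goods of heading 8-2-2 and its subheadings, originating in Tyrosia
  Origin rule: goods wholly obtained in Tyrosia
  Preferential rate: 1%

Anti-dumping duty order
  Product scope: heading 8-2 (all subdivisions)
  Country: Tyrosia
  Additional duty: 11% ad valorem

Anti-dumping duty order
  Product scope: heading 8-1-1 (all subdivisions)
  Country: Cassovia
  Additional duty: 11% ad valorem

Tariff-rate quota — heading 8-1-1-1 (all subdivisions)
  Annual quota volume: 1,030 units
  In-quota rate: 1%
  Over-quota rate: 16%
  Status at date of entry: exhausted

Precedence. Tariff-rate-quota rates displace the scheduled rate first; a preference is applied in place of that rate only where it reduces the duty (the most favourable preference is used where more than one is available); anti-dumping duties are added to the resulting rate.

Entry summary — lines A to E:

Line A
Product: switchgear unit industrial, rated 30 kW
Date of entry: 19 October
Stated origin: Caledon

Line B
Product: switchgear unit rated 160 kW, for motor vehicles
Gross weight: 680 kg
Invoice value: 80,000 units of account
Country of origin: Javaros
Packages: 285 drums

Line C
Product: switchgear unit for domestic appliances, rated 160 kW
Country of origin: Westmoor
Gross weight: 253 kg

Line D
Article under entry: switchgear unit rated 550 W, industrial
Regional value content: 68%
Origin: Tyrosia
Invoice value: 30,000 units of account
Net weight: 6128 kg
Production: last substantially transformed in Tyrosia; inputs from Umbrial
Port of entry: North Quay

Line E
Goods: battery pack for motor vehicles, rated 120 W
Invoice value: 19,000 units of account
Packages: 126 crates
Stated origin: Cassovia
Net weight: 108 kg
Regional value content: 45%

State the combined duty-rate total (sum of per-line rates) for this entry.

Line A: switchgear unit → 8-2; rated 30 kW → 8-2-3; industrial → 8-2-3-2. Scheduled 38%. No special measure applies. → 38%.
Line B: switchgear unit → 8-2; rated 160 kW → 8-2-1; for motor vehicles → 8-2-1-2. Scheduled 24%. No special measure applies. → 24%.
Line C: switchgear unit → 8-2; rated 160 kW → 8-2-1; for domestic appliances → 8-2-1-1. Scheduled 10%. No special measure applies. → 10%.
Line D: switchgear unit → 8-2; rated 550 W → 8-2-2; industrial → 8-2-2-2. Scheduled 35%. Tyrosia agreement on 8-2-1-1: 8-2-2-2 not covered; Tyrosia agreement on 8-2-2: not wholly obtained; anti-dumping (Tyrosia, 8-2): +11%; total 35% + 11% = 46%. → 46%.
Line E: battery pack → 8-1; rated 120 W → 8-1-1; for motor vehicles → 8-1-1-1. Scheduled 4%. quota on 8-1-1-1 exhausted → over-quota 16%; Cassovia agreement on 8-2-1-2: 8-1-1-1 not covered; anti-dumping (Cassovia, 8-1-1): +11%; total 16% + 11% = 27%. → 27%.
Sum: 38% + 24% + 10% + 46% + 27% = 145%.

145%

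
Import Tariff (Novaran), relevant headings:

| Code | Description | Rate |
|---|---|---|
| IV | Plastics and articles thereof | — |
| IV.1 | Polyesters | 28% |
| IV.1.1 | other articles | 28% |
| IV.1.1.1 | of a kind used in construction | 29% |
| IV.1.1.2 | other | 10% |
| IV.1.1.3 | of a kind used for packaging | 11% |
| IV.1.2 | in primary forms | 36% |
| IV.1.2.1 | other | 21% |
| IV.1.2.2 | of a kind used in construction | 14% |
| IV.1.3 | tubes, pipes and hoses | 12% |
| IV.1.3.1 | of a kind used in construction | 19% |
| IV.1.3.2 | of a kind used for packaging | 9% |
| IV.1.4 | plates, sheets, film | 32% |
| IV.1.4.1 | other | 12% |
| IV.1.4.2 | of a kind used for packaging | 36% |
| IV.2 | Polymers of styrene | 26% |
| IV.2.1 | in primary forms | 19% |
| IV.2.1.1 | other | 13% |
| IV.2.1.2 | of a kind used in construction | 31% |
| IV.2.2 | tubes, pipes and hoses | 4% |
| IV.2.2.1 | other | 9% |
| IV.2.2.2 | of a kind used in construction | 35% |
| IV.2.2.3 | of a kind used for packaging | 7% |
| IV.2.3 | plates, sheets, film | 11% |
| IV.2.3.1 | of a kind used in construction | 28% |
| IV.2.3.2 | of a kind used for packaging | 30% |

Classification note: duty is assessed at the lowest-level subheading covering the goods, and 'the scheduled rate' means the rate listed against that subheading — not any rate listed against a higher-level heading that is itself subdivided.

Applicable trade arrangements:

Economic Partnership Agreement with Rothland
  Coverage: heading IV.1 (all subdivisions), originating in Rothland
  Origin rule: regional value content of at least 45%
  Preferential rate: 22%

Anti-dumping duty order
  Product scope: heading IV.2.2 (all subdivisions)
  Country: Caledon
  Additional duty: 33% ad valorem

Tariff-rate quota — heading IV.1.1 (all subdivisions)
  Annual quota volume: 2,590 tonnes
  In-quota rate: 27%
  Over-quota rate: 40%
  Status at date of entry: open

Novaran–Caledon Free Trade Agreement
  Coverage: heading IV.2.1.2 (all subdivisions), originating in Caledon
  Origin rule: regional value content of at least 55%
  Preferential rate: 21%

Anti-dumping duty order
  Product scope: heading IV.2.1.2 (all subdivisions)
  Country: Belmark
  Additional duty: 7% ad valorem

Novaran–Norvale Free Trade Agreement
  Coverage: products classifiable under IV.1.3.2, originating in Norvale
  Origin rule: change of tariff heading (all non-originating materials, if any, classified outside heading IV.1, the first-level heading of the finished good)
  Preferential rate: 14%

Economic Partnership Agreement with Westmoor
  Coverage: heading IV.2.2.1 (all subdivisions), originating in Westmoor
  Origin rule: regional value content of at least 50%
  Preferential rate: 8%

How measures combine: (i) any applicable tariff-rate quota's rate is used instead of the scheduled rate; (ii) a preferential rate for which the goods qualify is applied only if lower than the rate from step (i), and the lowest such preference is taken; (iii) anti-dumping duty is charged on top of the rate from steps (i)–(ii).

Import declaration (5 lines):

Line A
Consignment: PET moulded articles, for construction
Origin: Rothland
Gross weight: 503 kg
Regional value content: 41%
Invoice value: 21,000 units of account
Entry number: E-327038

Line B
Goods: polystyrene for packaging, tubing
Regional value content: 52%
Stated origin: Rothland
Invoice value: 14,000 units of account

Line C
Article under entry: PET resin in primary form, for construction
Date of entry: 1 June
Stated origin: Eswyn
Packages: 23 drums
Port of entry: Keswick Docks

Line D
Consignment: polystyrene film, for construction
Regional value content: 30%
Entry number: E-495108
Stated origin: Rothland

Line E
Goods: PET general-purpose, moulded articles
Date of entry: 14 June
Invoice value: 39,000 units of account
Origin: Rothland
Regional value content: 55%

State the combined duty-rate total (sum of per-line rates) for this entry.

98%

Line A: PET → IV.1; moulded articles → IV.1.1; for construction → IV.1.1.1. Scheduled 29%. quota on IV.1.1 open → in-quota 27%; Rothland agreement on IV.1: RVC < 45%. → 27%.
Line B: polystyrene → IV.2; tubing → IV.2.2; for packaging → IV.2.2.3. Scheduled 7%. Rothland agreement on IV.1: IV.2.2.3 not covered. → 7%.
Line C: PET → IV.1; resin in primary form → IV.1.2; for construction → IV.1.2.2. Scheduled 14%. No special measure applies. → 14%.
Line D: polystyrene → IV.2; film → IV.2.3; for construction → IV.2.3.1. Scheduled 28%. Rothland agreement on IV.1: IV.2.3.1 not covered. → 28%.
Line E: PET → IV.1; moulded articles → IV.1.1; general-purpose → IV.1.1.2. Scheduled 10%. quota on IV.1.1 open → in-quota 27%; Rothland agreement on IV.1: RVC ≥ 45% → 22% available; preferential 22%. → 22%.
Sum: 27% + 7% + 14% + 28% + 22% = 98%.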